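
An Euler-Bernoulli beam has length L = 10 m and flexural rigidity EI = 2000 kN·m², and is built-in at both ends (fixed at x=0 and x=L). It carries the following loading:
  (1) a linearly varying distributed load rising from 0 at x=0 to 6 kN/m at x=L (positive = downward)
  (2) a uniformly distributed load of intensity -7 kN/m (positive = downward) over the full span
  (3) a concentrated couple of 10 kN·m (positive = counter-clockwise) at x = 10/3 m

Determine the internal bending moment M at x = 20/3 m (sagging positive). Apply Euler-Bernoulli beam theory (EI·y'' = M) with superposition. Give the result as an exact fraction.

M(20/3) = -275/27 kN·m

Load 1 — triangular load w₀=6 kN/m (0→w₀ over full span):
  M_1 = 3w₀Lx/20 - w₀L²/30 - w₀x³/(6L) = 3·6·10·(20/3)/20 - 6·10²/30 - 6·(20/3)³/(6·10) = 280/27 kN·m
Load 2 — uniform load w=-7 kN/m over full span:
  M_2 = wLx/2 - wL²/12 - wx²/2 = (-7)·10·(20/3)/2 - (-7)·10²/12 - (-7)·(20/3)²/2 = -175/9 kN·m
Load 3 — applied couple M₀=10 kN·m at a=10/3 m (b=L-a=20/3):
  M_3 = R_Ax - M_A - M₀  [x>a] with R_A=4/3, M_A=0 = (4/3)·(20/3) - 0 - 10 = -10/9 kN·m
Superposition: M = Σ M_i = -275/27 kN·m ≈ -10.185185 kN·m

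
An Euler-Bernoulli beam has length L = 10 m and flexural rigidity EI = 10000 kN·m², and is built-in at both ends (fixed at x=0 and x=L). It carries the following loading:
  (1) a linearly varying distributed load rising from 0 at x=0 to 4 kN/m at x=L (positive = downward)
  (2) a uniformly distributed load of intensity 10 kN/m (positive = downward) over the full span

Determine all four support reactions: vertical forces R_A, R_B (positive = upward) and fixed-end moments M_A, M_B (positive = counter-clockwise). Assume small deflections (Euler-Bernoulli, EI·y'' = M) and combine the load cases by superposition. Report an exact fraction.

R_A = 56 kN, M_A = 290/3 kN·m, R_B = 64 kN, M_B = -310/3 kN·m

Load 1 — triangular load w₀=4 kN/m (0→w₀ over full span):
  R_A = 3w₀L/20 = 3·4·10/20 = 6 kN
  M_A = w₀L²/30 = 4·10²/30 = 40/3 kN·m
  R_B = 7w₀L/20 = 7·4·10/20 = 14 kN
  M_B = -w₀L²/20 = -4·10²/20 = -20 kN·m
Load 2 — uniform load w=10 kN/m over full span:
  R_A = wL/2 = 10·10/2 = 50 kN
  M_A = wL²/12 = 10·10²/12 = 250/3 kN·m
  R_B = wL/2 = 10·10/2 = 50 kN
  M_B = -wL²/12 = -10·10²/12 = -250/3 kN·m
Superposition: R_A = 56 kN, M_A = 290/3 kN·m, R_B = 64 kN, M_B = -310/3 kN·m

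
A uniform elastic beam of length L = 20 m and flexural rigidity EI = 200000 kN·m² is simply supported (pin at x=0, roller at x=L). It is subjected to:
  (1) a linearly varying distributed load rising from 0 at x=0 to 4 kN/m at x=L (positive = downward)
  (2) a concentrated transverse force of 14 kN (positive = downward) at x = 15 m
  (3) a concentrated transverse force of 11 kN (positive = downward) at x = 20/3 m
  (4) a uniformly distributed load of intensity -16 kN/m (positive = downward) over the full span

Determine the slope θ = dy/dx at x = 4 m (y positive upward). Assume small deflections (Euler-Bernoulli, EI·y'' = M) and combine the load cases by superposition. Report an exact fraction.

θ(4) = 5350249/324000000 rad

Load 1 — triangular load w₀=4 kN/m (0→w₀ over full span):
  θ_1 = -w₀(7L⁴-30L²x²+15x⁴)/(360LEI) = -4·(7·20⁴-30·20²·4²+15·4⁴)/(360·20·200000) = -364/140625 rad
Load 2 — point force P=14 kN at a=15 m (b=L-a=5):
  θ_2 = -Pb(L²-b²-3x²)/(6LEI)  [x≤a] = -14·5·(20²-5²-3·4²)/(6·20·200000) = -763/800000 rad
Load 3 — point force P=11 kN at a=20/3 m (b=L-a=40/3):
  θ_3 = -Pb(L²-b²-3x²)/(6LEI)  [x≤a] = -11·(40/3)·(20²-(40/3)²-3·4²)/(6·20·200000) = -539/506250 rad
Load 4 — uniform load w=-16 kN/m over full span:
  θ_4 = -w(L³-6Lx²+4x³)/(24EI) = -(-16)·(20³-6·20·4²+4·4³)/(24·200000) = 66/3125 rad
Superposition: θ = Σ θ_i = 5350249/324000000 rad ≈ 0.016513 rad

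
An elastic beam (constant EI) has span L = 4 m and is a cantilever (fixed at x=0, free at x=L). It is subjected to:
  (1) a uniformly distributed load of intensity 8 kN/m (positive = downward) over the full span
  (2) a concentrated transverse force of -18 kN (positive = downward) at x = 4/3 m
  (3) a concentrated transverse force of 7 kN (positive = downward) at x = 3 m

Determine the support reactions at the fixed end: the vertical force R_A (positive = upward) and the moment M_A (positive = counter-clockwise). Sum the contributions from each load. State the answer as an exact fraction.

Load 1 — uniform load w=8 kN/m over full span:
  R_A = wL = 8·4 = 32 kN
  M_A = wL²/2 = 8·4²/2 = 64 kN·m
Load 2 — point force P=-18 kN at a=4/3 m (b=L-a=8/3):
  R_A = P = (-18) = -18 kN
  M_A = Pa = (-18)·(4/3) = -24 kN·m
Load 3 — point force P=7 kN at a=3 m (b=L-a=1):
  R_A = P = 7 kN
  M_A = Pa = 7·3 = 21 kN·m
Superposition: R_A = 21 kN, M_A = 61 kN·m

R_A = 21 kN, M_A = 61 kN·m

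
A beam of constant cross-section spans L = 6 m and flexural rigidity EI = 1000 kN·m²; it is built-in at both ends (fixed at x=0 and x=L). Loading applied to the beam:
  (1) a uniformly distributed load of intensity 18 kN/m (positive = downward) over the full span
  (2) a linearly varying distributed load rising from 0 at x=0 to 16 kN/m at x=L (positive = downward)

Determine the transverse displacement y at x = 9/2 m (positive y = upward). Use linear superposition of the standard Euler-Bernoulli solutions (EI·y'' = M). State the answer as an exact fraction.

y(9/2) = -16281/320000 m

Load 1 — uniform load w=18 kN/m over full span:
  y_1 = -wx²(L-x)²/(24EI) = -18·(9/2)²·(6-(9/2))²/(24·1000) = -2187/64000 m
Load 2 — triangular load w₀=16 kN/m (0→w₀ over full span):
  y_2 = -w₀x²(L-x)²(x+2L)/(120LEI) = -16·(9/2)²·(6-(9/2))²·((9/2)+2·6)/(120·6·1000) = -2673/160000 m
Superposition: y = Σ y_i = -16281/320000 m ≈ -0.050878 m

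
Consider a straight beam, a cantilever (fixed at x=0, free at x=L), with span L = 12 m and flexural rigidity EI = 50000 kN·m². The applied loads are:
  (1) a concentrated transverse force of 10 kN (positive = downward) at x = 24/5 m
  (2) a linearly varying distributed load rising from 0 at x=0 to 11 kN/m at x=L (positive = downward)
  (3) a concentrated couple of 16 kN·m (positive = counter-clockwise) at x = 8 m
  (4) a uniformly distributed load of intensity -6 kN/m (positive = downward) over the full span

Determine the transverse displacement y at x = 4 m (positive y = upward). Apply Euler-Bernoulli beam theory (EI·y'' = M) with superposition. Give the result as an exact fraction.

y(4) = -2602/140625 m

Load 1 — point force P=10 kN at a=24/5 m (b=L-a=36/5):
  y_1 = -Px²(3a-x)/(6EI)  [x≤a] = -10·4²·(3·(24/5)-4)/(6·50000) = -52/9375 m
Load 2 — triangular load w₀=11 kN/m (0→w₀ over full span):
  y_2 = (w₀Lx³/12-w₀L²x²/6-w₀x⁵/(120L))/EI = (11·12·4³/12-11·12²·4²/6-11·4⁵/(120·12))/50000 = -9922/140625 m
Load 3 — applied couple M₀=16 kN·m at a=8 m (b=L-a=4):
  y_3 = M₀x²/(2EI)  [x≤a] = 16·4²/(2·50000) = 8/3125 m
Load 4 — uniform load w=-6 kN/m over full span:
  y_4 = -wx²(x²-4Lx+6L²)/(24EI) = -(-6)·4²·(4²-4·12·4+6·12²)/(24·50000) = 172/3125 m
Superposition: y = Σ y_i = -2602/140625 m ≈ -0.018503 m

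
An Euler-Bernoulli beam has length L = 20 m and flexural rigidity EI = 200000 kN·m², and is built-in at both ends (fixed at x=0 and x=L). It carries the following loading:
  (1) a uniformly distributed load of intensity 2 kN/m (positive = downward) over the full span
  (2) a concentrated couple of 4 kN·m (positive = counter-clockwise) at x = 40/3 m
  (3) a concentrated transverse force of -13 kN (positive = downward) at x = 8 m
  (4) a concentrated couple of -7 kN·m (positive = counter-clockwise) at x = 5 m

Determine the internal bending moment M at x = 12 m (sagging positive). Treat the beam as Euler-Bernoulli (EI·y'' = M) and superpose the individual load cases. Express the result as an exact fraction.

M(12) = 41029/2000 kN·m

Load 1 — uniform load w=2 kN/m over full span:
  M_1 = wLx/2 - wL²/12 - wx²/2 = 2·20·12/2 - 2·20²/12 - 2·12²/2 = 88/3 kN·m
Load 2 — applied couple M₀=4 kN·m at a=40/3 m (b=L-a=20/3):
  M_2 = R_Ax - M_A  [x≤a] with R_A=4/15, M_A=4/3 = (4/15)·12 - (4/3) = 28/15 kN·m
Load 3 — point force P=-13 kN at a=8 m (b=L-a=12):
  M_3 = Pa²(a+3b)(L-x)/L³ - Pa²b/L²  [x>a] = (-13)·8²·(8+3·12)·(20-12)/20³ - (-13)·8²·12/20² = -1456/125 kN·m
Load 4 — applied couple M₀=-7 kN·m at a=5 m (b=L-a=15):
  M_4 = R_Ax - M_A - M₀  [x>a] with R_A=-63/160, M_A=21/16 = (-63/160)·12 - (21/16) - (-7) = 77/80 kN·m
Superposition: M = Σ M_i = 41029/2000 kN·m ≈ 20.514500 kN·m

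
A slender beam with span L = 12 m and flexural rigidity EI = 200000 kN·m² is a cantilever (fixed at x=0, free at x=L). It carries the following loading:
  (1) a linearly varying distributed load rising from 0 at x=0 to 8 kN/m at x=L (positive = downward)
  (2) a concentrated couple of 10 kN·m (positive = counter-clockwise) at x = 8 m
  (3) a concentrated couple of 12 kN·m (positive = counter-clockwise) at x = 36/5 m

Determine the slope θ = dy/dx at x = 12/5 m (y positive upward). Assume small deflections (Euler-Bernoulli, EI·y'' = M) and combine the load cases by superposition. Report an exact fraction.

θ(12/5) = -57147/15625000 rad

Load 1 — triangular load w₀=8 kN/m (0→w₀ over full span):
  θ_1 = (w₀Lx²/4-w₀L²x/3-w₀x⁴/(24L))/EI = (8·12·(12/5)²/4-8·12²·(12/5)/3-8·(12/5)⁴/(24·12))/200000 = -7659/1953125 rad
Load 2 — applied couple M₀=10 kN·m at a=8 m (b=L-a=4):
  θ_2 = M₀x/EI  [x≤a] = 10·(12/5)/200000 = 3/25000 rad
Load 3 — applied couple M₀=12 kN·m at a=36/5 m (b=L-a=24/5):
  θ_3 = M₀x/EI  [x≤a] = 12·(12/5)/200000 = 9/62500 rad
Superposition: θ = Σ θ_i = -57147/15625000 rad ≈ -0.003657 rad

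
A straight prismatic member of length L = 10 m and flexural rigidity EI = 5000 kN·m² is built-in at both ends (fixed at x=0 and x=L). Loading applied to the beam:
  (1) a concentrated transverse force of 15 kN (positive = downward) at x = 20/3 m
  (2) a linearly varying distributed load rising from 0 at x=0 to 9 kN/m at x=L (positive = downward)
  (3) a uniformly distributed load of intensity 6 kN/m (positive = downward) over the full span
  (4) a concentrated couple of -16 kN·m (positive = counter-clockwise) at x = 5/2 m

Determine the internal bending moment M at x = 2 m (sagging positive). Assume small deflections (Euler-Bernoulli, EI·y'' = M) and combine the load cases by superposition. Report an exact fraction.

Load 1 — point force P=15 kN at a=20/3 m (b=L-a=10/3):
  M_1 = Pb²(3a+b)x/L³ - Pab²/L²  [x≤a] = 15·(10/3)²·(3·(20/3)+(10/3))·2/10³ - 15·(20/3)·(10/3)²/10² = -10/3 kN·m
Load 2 — triangular load w₀=9 kN/m (0→w₀ over full span):
  M_2 = 3w₀Lx/20 - w₀L²/30 - w₀x³/(6L) = 3·9·10·2/20 - 9·10²/30 - 9·2³/(6·10) = -21/5 kN·m
Load 3 — uniform load w=6 kN/m over full span:
  M_3 = wLx/2 - wL²/12 - wx²/2 = 6·10·2/2 - 6·10²/12 - 6·2²/2 = -2 kN·m
Load 4 — applied couple M₀=-16 kN·m at a=5/2 m (b=L-a=15/2):
  M_4 = R_Ax - M_A  [x≤a] with R_A=-9/5, M_A=3 = (-9/5)·2 - 3 = -33/5 kN·m
Superposition: M = Σ M_i = -242/15 kN·m ≈ -16.133333 kN·m

M(2) = -242/15 kN·m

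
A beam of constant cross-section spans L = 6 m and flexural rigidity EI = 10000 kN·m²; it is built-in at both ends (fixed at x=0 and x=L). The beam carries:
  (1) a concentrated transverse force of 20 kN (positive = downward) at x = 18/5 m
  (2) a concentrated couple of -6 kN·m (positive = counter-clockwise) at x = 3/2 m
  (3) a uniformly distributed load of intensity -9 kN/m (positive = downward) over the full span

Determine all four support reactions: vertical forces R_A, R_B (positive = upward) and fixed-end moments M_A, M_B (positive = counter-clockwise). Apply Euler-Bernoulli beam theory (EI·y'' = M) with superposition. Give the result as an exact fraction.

R_A = -4217/200 kN, M_A = -2871/200 kN·m, R_B = -2583/200 kN, M_B = 1569/200 kN·m

Load 1 — point force P=20 kN at a=18/5 m (b=L-a=12/5):
  R_A = Pb²(3a+b)/L³ = 20·(12/5)²·(3·(18/5)+(12/5))/6³ = 176/25 kN
  M_A = Pab²/L² = 20·(18/5)·(12/5)²/6² = 288/25 kN·m
  R_B = Pa²(a+3b)/L³ = 20·(18/5)²·((18/5)+3·(12/5))/6³ = 324/25 kN
  M_B = -Pa²b/L² = -20·(18/5)²·(12/5)/6² = -432/25 kN·m
Load 2 — applied couple M₀=-6 kN·m at a=3/2 m (b=L-a=9/2):
  R_A = 6M₀ab/L³ = 6·(-6)·(3/2)·(9/2)/6³ = -9/8 kN
  M_A = M₀b(2a-b)/L² = (-6)·(9/2)·(2·(3/2)-(9/2))/6² = 9/8 kN·m
  R_B = -6M₀ab/L³ = -6·(-6)·(3/2)·(9/2)/6³ = 9/8 kN
  M_B = M₀a(2b-a)/L² = (-6)·(3/2)·(2·(9/2)-(3/2))/6² = -15/8 kN·m
Load 3 — uniform load w=-9 kN/m over full span:
  R_A = wL/2 = (-9)·6/2 = -27 kN
  M_A = wL²/12 = (-9)·6²/12 = -27 kN·m
  R_B = wL/2 = (-9)·6/2 = -27 kN
  M_B = -wL²/12 = -(-9)·6²/12 = 27 kN·m
Superposition: R_A = -4217/200 kN, M_A = -2871/200 kN·m, R_B = -2583/200 kN, M_B = 1569/200 kN·m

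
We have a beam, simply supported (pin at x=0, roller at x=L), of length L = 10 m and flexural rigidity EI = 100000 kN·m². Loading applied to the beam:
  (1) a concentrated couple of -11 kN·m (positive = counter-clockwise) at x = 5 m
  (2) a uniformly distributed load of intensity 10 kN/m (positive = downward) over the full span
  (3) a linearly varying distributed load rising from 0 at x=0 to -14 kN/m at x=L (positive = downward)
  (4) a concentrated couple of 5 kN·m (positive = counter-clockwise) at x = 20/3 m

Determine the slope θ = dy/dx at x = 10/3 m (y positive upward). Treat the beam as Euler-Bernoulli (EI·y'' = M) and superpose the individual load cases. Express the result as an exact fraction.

θ(10/3) = -10717/19440000 rad

Load 1 — applied couple M₀=-11 kN·m at a=5 m (b=L-a=5):
  θ_1 = (M₀x²/(2L)+C₁)/EI  [x≤a] with C₁=M₀(3b²-L²)/(6L)=55/12 = ((-11)·(10/3)²/(2·10)+(55/12))/100000 = -11/720000 rad
Load 2 — uniform load w=10 kN/m over full span:
  θ_2 = -w(L³-6Lx²+4x³)/(24EI) = -10·(10³-6·10·(10/3)²+4·(10/3)³)/(24·100000) = -13/6480 rad
Load 3 — triangular load w₀=-14 kN/m (0→w₀ over full span):
  θ_3 = -w₀(7L⁴-30L²x²+15x⁴)/(360LEI) = -(-14)·(7·10⁴-30·10²·(10/3)²+15·(10/3)⁴)/(360·10·100000) = 91/60750 rad
Load 4 — applied couple M₀=5 kN·m at a=20/3 m (b=L-a=10/3):
  θ_4 = (M₀x²/(2L)+C₁)/EI  [x≤a] with C₁=M₀(3b²-L²)/(6L)=-50/9 = (5·(10/3)²/(2·10)+(-50/9))/100000 = -1/36000 rad
Superposition: θ = Σ θ_i = -10717/19440000 rad ≈ -0.000551 rad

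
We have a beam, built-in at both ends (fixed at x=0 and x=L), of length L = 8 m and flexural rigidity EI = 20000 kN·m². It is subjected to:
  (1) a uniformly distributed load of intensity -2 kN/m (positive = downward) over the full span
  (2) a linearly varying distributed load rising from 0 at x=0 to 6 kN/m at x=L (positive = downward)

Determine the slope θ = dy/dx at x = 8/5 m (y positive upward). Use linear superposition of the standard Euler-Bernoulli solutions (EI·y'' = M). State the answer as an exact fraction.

θ(8/5) = -64/390625 rad

Load 1 — uniform load w=-2 kN/m over full span:
  θ_1 = -wx(L-x)(L-2x)/(12EI) = -(-2)·(8/5)·(8-(8/5))·(8-2·(8/5))/(12·20000) = 32/78125 rad
Load 2 — triangular load w₀=6 kN/m (0→w₀ over full span):
  θ_2 = -w₀(2x(L-x)(L-2x)(x+2L)+x²(L-x)²)/(120LEI) = -6·(2·(8/5)·(8-(8/5))·(8-2·(8/5))·((8/5)+2·8)+(8/5)²·(8-(8/5))²)/(120·8·20000) = -224/390625 rad
Superposition: θ = Σ θ_i = -64/390625 rad ≈ -0.000164 rad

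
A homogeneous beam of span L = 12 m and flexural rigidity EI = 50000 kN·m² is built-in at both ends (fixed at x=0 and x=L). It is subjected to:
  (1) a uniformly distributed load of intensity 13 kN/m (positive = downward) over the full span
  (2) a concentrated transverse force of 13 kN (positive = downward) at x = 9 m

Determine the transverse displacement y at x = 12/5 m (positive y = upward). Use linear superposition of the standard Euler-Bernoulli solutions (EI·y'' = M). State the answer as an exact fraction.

Load 1 — uniform load w=13 kN/m over full span:
  y_1 = -wx²(L-x)²/(24EI) = -13·(12/5)²·(12-(12/5))²/(24·50000) = -11232/1953125 m
Load 2 — point force P=13 kN at a=9 m (b=L-a=3):
  y_2 = -Pb²x²(3aL-(3a+b)x)/(6L³EI)  [x≤a] = -13·3²·(12/5)²·(3·9·12-(3·9+3)·(12/5))/(6·12³·50000) = -819/2500000 m
Superposition: y = Σ y_i = -379899/62500000 m ≈ -0.006078 m

y(12/5) = -379899/62500000 m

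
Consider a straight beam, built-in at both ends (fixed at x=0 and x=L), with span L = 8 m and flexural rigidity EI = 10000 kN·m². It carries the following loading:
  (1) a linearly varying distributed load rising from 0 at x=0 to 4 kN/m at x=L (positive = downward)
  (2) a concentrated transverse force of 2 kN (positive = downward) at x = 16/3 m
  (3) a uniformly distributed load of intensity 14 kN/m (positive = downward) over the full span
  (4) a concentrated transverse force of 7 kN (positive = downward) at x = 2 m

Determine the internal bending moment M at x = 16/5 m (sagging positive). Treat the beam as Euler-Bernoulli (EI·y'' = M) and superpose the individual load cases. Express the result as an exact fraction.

M(16/5) = 1081307/27000 kN·m

Load 1 — triangular load w₀=4 kN/m (0→w₀ over full span):
  M_1 = 3w₀Lx/20 - w₀L²/30 - w₀x³/(6L) = 3·4·8·(16/5)/20 - 4·8²/30 - 4·(16/5)³/(6·8) = 512/125 kN·m
Load 2 — point force P=2 kN at a=16/3 m (b=L-a=8/3):
  M_2 = Pb²(3a+b)x/L³ - Pab²/L²  [x≤a] = 2·(8/3)²·(3·(16/3)+(8/3))·(16/5)/8³ - 2·(16/3)·(8/3)²/8² = 64/135 kN·m
Load 3 — uniform load w=14 kN/m over full span:
  M_3 = wLx/2 - wL²/12 - wx²/2 = 14·8·(16/5)/2 - 14·8²/12 - 14·(16/5)²/2 = 2464/75 kN·m
Load 4 — point force P=7 kN at a=2 m (b=L-a=6):
  M_4 = Pa²(a+3b)(L-x)/L³ - Pa²b/L²  [x>a] = 7·2²·(2+3·6)·(8-(16/5))/8³ - 7·2²·6/8² = 21/8 kN·m
Superposition: M = Σ M_i = 1081307/27000 kN·m ≈ 40.048407 kN·m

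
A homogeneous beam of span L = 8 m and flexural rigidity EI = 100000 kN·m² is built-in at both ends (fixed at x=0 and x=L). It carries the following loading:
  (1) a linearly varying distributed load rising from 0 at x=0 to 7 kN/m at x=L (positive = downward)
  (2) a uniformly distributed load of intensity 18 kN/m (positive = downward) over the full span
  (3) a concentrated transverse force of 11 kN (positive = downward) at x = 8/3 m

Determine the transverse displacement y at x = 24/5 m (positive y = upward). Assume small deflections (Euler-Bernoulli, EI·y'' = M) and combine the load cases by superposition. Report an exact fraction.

Load 1 — triangular load w₀=7 kN/m (0→w₀ over full span):
  y_1 = -w₀x²(L-x)²(x+2L)/(120LEI) = -7·(24/5)²·(8-(24/5))²·((24/5)+2·8)/(120·8·100000) = -17472/48828125 m
Load 2 — uniform load w=18 kN/m over full span:
  y_2 = -wx²(L-x)²/(24EI) = -18·(24/5)²·(8-(24/5))²/(24·100000) = -3456/1953125 m
Load 3 — point force P=11 kN at a=8/3 m (b=L-a=16/3):
  y_3 = -Pa²(L-x)²(3bL-(3b+a)(L-x))/(6L³EI)  [x>a] = -11·(8/3)²·(8-(24/5))²·(3·(16/3)·8-(3·(16/3)+(8/3))·(8-(24/5)))/(6·8³·100000) = -5632/31640625 m
Superposition: y = Σ y_i = -9117632/3955078125 m ≈ -0.002305 m

y(24/5) = -9117632/3955078125 m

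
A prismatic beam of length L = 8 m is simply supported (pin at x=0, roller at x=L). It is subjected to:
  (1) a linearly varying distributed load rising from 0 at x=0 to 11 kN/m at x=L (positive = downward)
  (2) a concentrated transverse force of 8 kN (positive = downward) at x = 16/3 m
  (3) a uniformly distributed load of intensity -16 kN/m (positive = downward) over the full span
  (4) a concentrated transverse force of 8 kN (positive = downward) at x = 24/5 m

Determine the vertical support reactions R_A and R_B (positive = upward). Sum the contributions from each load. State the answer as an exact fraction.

R_A = -652/15 kN, R_B = -368/15 kN

Load 1 — triangular load w₀=11 kN/m (0→w₀ over full span):
  R_A = w₀L/6 = 11·8/6 = 44/3 kN
  R_B = w₀L/3 = 11·8/3 = 88/3 kN
Load 2 — point force P=8 kN at a=16/3 m (b=L-a=8/3):
  R_A = Pb/L = 8·(8/3)/8 = 8/3 kN
  R_B = Pa/L = 8·(16/3)/8 = 16/3 kN
Load 3 — uniform load w=-16 kN/m over full span:
  R_A = wL/2 = (-16)·8/2 = -64 kN
  R_B = wL/2 = (-16)·8/2 = -64 kN
Load 4 — point force P=8 kN at a=24/5 m (b=L-a=16/5):
  R_A = Pb/L = 8·(16/5)/8 = 16/5 kN
  R_B = Pa/L = 8·(24/5)/8 = 24/5 kN
Superposition: R_A = -652/15 kN, R_B = -368/15 kN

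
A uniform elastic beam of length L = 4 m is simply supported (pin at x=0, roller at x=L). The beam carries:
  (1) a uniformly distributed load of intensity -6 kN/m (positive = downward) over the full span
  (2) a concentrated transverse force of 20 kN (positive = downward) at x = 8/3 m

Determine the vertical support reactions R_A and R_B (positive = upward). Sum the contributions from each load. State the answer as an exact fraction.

Load 1 — uniform load w=-6 kN/m over full span:
  R_A = wL/2 = (-6)·4/2 = -12 kN
  R_B = wL/2 = (-6)·4/2 = -12 kN
Load 2 — point force P=20 kN at a=8/3 m (b=L-a=4/3):
  R_A = Pb/L = 20·(4/3)/4 = 20/3 kN
  R_B = Pa/L = 20·(8/3)/4 = 40/3 kN
Superposition: R_A = -16/3 kN, R_B = 4/3 kN

R_A = -16/3 kN, R_B = 4/3 kN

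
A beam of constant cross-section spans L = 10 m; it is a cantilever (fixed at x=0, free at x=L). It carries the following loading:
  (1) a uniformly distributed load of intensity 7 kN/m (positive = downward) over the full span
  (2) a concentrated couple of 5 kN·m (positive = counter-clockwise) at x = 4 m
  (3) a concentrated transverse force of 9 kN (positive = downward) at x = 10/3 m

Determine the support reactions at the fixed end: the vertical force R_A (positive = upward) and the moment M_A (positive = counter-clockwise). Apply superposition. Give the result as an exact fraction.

R_A = 79 kN, M_A = 375 kN·m

Load 1 — uniform load w=7 kN/m over full span:
  R_A = wL = 7·10 = 70 kN
  M_A = wL²/2 = 7·10²/2 = 350 kN·m
Load 2 — applied couple M₀=5 kN·m at a=4 m (b=L-a=6):
  R_A = 0 kN
  M_A = -M₀ = -5 kN·m
Load 3 — point force P=9 kN at a=10/3 m (b=L-a=20/3):
  R_A = P = 9 kN
  M_A = Pa = 9·(10/3) = 30 kN·m
Superposition: R_A = 79 kN, M_A = 375 kN·m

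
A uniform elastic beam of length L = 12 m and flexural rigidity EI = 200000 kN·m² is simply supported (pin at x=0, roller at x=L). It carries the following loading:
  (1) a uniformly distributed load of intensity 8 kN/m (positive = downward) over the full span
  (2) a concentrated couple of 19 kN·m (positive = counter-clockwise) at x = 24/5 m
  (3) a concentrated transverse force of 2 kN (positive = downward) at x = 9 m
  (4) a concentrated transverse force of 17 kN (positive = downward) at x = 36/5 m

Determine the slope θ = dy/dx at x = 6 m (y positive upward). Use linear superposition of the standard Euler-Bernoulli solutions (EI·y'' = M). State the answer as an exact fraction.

θ(6) = -4099/100000000 rad

Load 1 — uniform load w=8 kN/m over full span:
  θ_1 = -w(L³-6Lx²+4x³)/(24EI) = -8·(12³-6·12·6²+4·6³)/(24·200000) = 0 rad
Load 2 — applied couple M₀=19 kN·m at a=24/5 m (b=L-a=36/5):
  θ_2 = (M₀x²/(2L)-M₀(x-a)+C₁)/EI  [x>a] with C₁=M₀(3b²-L²)/(6L)=76/25 = (19·6²/(2·12)-19·(6-(24/5))+(76/25))/200000 = 437/10000000 rad
Load 3 — point force P=2 kN at a=9 m (b=L-a=3):
  θ_3 = -Pb(L²-b²-3x²)/(6LEI)  [x≤a] = -2·3·(12²-3²-3·6²)/(6·12·200000) = -9/800000 rad
Load 4 — point force P=17 kN at a=36/5 m (b=L-a=24/5):
  θ_4 = -Pb(L²-b²-3x²)/(6LEI)  [x≤a] = -17·(24/5)·(12²-(24/5)²-3·6²)/(6·12·200000) = -459/6250000 rad
Superposition: θ = Σ θ_i = -4099/100000000 rad ≈ -0.000041 rad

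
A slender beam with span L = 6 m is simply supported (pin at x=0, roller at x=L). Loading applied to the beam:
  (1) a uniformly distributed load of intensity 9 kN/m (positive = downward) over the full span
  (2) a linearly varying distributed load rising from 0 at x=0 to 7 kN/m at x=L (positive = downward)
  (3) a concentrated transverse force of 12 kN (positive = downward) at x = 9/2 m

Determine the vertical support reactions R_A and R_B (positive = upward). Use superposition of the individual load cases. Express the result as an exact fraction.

Load 1 — uniform load w=9 kN/m over full span:
  R_A = wL/2 = 9·6/2 = 27 kN
  R_B = wL/2 = 9·6/2 = 27 kN
Load 2 — triangular load w₀=7 kN/m (0→w₀ over full span):
  R_A = w₀L/6 = 7·6/6 = 7 kN
  R_B = w₀L/3 = 7·6/3 = 14 kN
Load 3 — point force P=12 kN at a=9/2 m (b=L-a=3/2):
  R_A = Pb/L = 12·(3/2)/6 = 3 kN
  R_B = Pa/L = 12·(9/2)/6 = 9 kN
Superposition: R_A = 37 kN, R_B = 50 kN

R_A = 37 kN, R_B = 50 kN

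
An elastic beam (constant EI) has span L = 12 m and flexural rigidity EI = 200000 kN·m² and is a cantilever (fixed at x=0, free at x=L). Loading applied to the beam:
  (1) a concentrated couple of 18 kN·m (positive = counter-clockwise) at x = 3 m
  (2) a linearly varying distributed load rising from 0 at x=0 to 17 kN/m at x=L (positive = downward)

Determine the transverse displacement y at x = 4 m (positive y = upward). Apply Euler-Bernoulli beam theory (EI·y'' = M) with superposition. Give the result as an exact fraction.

y(4) = -239269/9000000 m

Load 1 — applied couple M₀=18 kN·m at a=3 m (b=L-a=9):
  y_1 = M₀a(2x-a)/(2EI)  [x>a] = 18·3·(2·4-3)/(2·200000) = 27/40000 m
Load 2 — triangular load w₀=17 kN/m (0→w₀ over full span):
  y_2 = (w₀Lx³/12-w₀L²x²/6-w₀x⁵/(120L))/EI = (17·12·4³/12-17·12²·4²/6-17·4⁵/(120·12))/200000 = -7667/281250 m
Superposition: y = Σ y_i = -239269/9000000 m ≈ -0.026585 m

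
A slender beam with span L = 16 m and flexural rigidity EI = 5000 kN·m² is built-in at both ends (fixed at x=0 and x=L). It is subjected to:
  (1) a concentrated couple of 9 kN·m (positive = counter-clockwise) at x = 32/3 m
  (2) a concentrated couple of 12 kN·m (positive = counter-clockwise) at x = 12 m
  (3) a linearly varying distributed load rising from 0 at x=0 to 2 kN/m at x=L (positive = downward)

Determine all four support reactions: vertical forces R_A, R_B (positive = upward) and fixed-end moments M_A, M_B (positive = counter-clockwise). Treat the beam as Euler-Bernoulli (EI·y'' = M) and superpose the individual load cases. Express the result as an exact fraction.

Load 1 — applied couple M₀=9 kN·m at a=32/3 m (b=L-a=16/3):
  R_A = 6M₀ab/L³ = 6·9·(32/3)·(16/3)/16³ = 3/4 kN
  M_A = M₀b(2a-b)/L² = 9·(16/3)·(2·(32/3)-(16/3))/16² = 3 kN·m
  R_B = -6M₀ab/L³ = -6·9·(32/3)·(16/3)/16³ = -3/4 kN
  M_B = M₀a(2b-a)/L² = 9·(32/3)·(2·(16/3)-(32/3))/16² = 0 kN·m
Load 2 — applied couple M₀=12 kN·m at a=12 m (b=L-a=4):
  R_A = 6M₀ab/L³ = 6·12·12·4/16³ = 27/32 kN
  M_A = M₀b(2a-b)/L² = 12·4·(2·12-4)/16² = 15/4 kN·m
  R_B = -6M₀ab/L³ = -6·12·12·4/16³ = -27/32 kN
  M_B = M₀a(2b-a)/L² = 12·12·(2·4-12)/16² = -9/4 kN·m
Load 3 — triangular load w₀=2 kN/m (0→w₀ over full span):
  R_A = 3w₀L/20 = 3·2·16/20 = 24/5 kN
  M_A = w₀L²/30 = 2·16²/30 = 256/15 kN·m
  R_B = 7w₀L/20 = 7·2·16/20 = 56/5 kN
  M_B = -w₀L²/20 = -2·16²/20 = -128/5 kN·m
Superposition: R_A = 1023/160 kN, M_A = 1429/60 kN·m, R_B = 1537/160 kN, M_B = -557/20 kN·m

R_A = 1023/160 kN, M_A = 1429/60 kN·m, R_B = 1537/160 kN, M_B = -557/20 kN·m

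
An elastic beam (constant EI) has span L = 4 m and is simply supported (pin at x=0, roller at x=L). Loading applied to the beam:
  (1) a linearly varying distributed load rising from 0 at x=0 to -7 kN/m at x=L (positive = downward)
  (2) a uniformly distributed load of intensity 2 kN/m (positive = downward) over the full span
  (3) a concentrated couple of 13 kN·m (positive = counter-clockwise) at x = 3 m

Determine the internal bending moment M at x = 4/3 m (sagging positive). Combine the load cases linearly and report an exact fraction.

Load 1 — triangular load w₀=-7 kN/m (0→w₀ over full span):
  M_1 = w₀Lx/6 - w₀x³/(6L) = (-7)·4·(4/3)/6 - (-7)·(4/3)³/(6·4) = -448/81 kN·m
Load 2 — uniform load w=2 kN/m over full span:
  M_2 = wx(L-x)/2 = 2·(4/3)·(4-(4/3))/2 = 32/9 kN·m
Load 3 — applied couple M₀=13 kN·m at a=3 m (b=L-a=1):
  M_3 = M₀x/L  [x≤a] = 13·(4/3)/4 = 13/3 kN·m
Superposition: M = Σ M_i = 191/81 kN·m ≈ 2.358025 kN·m

M(4/3) = 191/81 kN·m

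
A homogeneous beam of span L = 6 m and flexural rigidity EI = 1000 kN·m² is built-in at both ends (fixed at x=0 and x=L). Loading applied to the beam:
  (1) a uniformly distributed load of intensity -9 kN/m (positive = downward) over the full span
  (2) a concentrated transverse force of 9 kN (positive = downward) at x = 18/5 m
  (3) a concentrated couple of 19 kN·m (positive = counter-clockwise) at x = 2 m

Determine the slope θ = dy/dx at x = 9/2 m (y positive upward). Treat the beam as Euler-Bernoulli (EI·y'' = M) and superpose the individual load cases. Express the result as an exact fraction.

Load 1 — uniform load w=-9 kN/m over full span:
  θ_1 = -wx(L-x)(L-2x)/(12EI) = -(-9)·(9/2)·(6-(9/2))·(6-2·(9/2))/(12·1000) = -243/16000 rad
Load 2 — point force P=9 kN at a=18/5 m (b=L-a=12/5):
  θ_2 = Pa²(L-x)(2bL-(3b+a)(L-x))/(2L³EI)  [x>a] = 9·(18/5)²·(6-(9/2))·(2·(12/5)·6-(3·(12/5)+(18/5))·(6-(9/2)))/(2·6³·1000) = 5103/1000000 rad
Load 3 — applied couple M₀=19 kN·m at a=2 m (b=L-a=4):
  θ_3 = (R_Ax²/2 - M_Ax - M₀(x-a))/EI  [x>a] with R_A=38/9, M_A=0 = ((38/9)·(9/2)²/2 - 0·(9/2) - 19·((9/2)-2))/1000 = -19/4000 rad
Superposition: θ = Σ θ_i = -29669/2000000 rad ≈ -0.014835 rad

θ(9/2) = -29669/2000000 rad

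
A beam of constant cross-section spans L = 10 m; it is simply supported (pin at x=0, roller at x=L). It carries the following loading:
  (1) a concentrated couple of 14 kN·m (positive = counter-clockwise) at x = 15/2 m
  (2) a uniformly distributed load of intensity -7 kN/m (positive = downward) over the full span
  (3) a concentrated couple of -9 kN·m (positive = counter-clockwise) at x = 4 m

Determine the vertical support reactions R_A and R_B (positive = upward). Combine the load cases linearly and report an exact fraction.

Load 1 — applied couple M₀=14 kN·m at a=15/2 m (b=L-a=5/2):
  R_A = M₀/L = 14/10 = 7/5 kN
  R_B = -M₀/L = -14/10 = -7/5 kN
Load 2 — uniform load w=-7 kN/m over full span:
  R_A = wL/2 = (-7)·10/2 = -35 kN
  R_B = wL/2 = (-7)·10/2 = -35 kN
Load 3 — applied couple M₀=-9 kN·m at a=4 m (b=L-a=6):
  R_A = M₀/L = (-9)/10 = -9/10 kN
  R_B = -M₀/L = -(-9)/10 = 9/10 kN
Superposition: R_A = -69/2 kN, R_B = -71/2 kN

R_A = -69/2 kN, R_B = -71/2 kN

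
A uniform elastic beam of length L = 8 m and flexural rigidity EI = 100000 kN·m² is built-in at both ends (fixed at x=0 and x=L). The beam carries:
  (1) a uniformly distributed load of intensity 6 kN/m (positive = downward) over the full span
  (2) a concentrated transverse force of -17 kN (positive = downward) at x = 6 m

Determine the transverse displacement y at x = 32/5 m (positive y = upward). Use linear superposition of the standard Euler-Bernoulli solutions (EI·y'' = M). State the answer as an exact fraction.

y(32/5) = -1801/15625000 m

Load 1 — uniform load w=6 kN/m over full span:
  y_1 = -wx²(L-x)²/(24EI) = -6·(32/5)²·(8-(32/5))²/(24·100000) = -512/1953125 m
Load 2 — point force P=-17 kN at a=6 m (b=L-a=2):
  y_2 = -Pa²(L-x)²(3bL-(3b+a)(L-x))/(6L³EI)  [x>a] = -(-17)·6²·(8-(32/5))²·(3·2·8-(3·2+6)·(8-(32/5)))/(6·8³·100000) = 459/3125000 m
Superposition: y = Σ y_i = -1801/15625000 m ≈ -0.000115 m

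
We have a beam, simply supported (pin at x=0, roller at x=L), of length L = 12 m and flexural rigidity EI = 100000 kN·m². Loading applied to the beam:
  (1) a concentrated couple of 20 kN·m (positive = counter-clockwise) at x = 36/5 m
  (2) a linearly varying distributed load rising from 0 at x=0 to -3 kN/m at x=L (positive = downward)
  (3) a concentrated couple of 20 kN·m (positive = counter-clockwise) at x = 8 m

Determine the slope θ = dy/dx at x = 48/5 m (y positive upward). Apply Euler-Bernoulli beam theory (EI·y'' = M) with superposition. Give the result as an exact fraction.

θ(48/5) = -7157/11718750 rad

Load 1 — applied couple M₀=20 kN·m at a=36/5 m (b=L-a=24/5):
  θ_1 = (M₀x²/(2L)-M₀(x-a)+C₁)/EI  [x>a] with C₁=M₀(3b²-L²)/(6L)=-104/5 = (20·(48/5)²/(2·12)-20·((48/5)-(36/5))+(-104/5))/100000 = 1/12500 rad
Load 2 — triangular load w₀=-3 kN/m (0→w₀ over full span):
  θ_2 = -w₀(7L⁴-30L²x²+15x⁴)/(360LEI) = -(-3)·(7·12⁴-30·12²·(48/5)²+15·(48/5)⁴)/(360·12·100000) = -6813/7812500 rad
Load 3 — applied couple M₀=20 kN·m at a=8 m (b=L-a=4):
  θ_3 = (M₀x²/(2L)-M₀(x-a)+C₁)/EI  [x>a] with C₁=M₀(3b²-L²)/(6L)=-80/3 = (20·(48/5)²/(2·12)-20·((48/5)-8)+(-80/3))/100000 = 17/93750 rad
Superposition: θ = Σ θ_i = -7157/11718750 rad ≈ -0.000611 rad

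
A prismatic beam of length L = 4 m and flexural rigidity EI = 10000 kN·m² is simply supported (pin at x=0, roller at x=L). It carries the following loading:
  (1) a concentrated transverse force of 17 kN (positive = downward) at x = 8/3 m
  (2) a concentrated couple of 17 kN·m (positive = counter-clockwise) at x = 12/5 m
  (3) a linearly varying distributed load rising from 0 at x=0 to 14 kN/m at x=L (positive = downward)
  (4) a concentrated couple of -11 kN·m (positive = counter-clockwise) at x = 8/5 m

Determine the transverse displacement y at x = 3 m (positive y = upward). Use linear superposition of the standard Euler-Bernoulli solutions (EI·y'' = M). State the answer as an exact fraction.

Load 1 — point force P=17 kN at a=8/3 m (b=L-a=4/3):
  y_1 = -Pa(L-x)(2Lx-a²-x²)/(6LEI)  [x>a] = -17·(8/3)·(4-3)·(2·4·3-(8/3)²-3²)/(6·4·10000) = -1207/810000 m
Load 2 — applied couple M₀=17 kN·m at a=12/5 m (b=L-a=8/5):
  y_2 = (M₀x³/(6L)-M₀(x-a)²/2+C₁x)/EI  [x>a] with C₁=M₀(3b²-L²)/(6L)=-442/75 = (17·3³/(6·4)-17·(3-(12/5))²/2+(-442/75)·3)/10000 = -323/2000000 m
Load 3 — triangular load w₀=14 kN/m (0→w₀ over full span):
  y_3 = -w₀x(7L⁴-10L²x²+3x⁴)/(360LEI) = -14·3·(7·4⁴-10·4²·3²+3·3⁴)/(360·4·10000) = -833/480000 m
Load 4 — applied couple M₀=-11 kN·m at a=8/5 m (b=L-a=12/5):
  y_4 = (M₀x³/(6L)-M₀(x-a)²/2+C₁x)/EI  [x>a] with C₁=M₀(3b²-L²)/(6L)=-44/75 = ((-11)·3³/(6·4)-(-11)·(3-(8/5))²/2+(-44/75)·3)/10000 = -671/2000000 m
Superposition: y = Σ y_i = -1206103/324000000 m ≈ -0.003723 m

y(3) = -1206103/324000000 m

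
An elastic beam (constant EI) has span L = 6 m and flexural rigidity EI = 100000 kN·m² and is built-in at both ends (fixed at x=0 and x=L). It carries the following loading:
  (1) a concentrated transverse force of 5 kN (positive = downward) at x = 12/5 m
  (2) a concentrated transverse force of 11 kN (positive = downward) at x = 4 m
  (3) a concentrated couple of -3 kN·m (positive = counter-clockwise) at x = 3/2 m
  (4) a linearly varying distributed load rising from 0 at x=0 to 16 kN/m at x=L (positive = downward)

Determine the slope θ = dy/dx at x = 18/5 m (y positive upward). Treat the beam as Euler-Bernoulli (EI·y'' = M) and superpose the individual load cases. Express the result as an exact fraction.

θ(18/5) = 22207/250000000 rad

Load 1 — point force P=5 kN at a=12/5 m (b=L-a=18/5):
  θ_1 = Pa²(L-x)(2bL-(3b+a)(L-x))/(2L³EI)  [x>a] = 5·(12/5)²·(6-(18/5))·(2·(18/5)·6-(3·(18/5)+(12/5))·(6-(18/5)))/(2·6³·100000) = 36/1953125 rad
Load 2 — point force P=11 kN at a=4 m (b=L-a=2):
  θ_2 = -Pb²x(2aL-(3a+b)x)/(2L³EI)  [x≤a] = -11·2²·(18/5)·(2·4·6-(3·4+2)·(18/5))/(2·6³·100000) = 11/1250000 rad
Load 3 — applied couple M₀=-3 kN·m at a=3/2 m (b=L-a=9/2):
  θ_3 = (R_Ax²/2 - M_Ax - M₀(x-a))/EI  [x>a] with R_A=-9/16, M_A=9/16 = ((-9/16)·(18/5)²/2 - (9/16)·(18/5) - (-3)·((18/5)-(3/2)))/100000 = 63/10000000 rad
Load 4 — triangular load w₀=16 kN/m (0→w₀ over full span):
  θ_4 = -w₀(2x(L-x)(L-2x)(x+2L)+x²(L-x)²)/(120LEI) = -16·(2·(18/5)·(6-(18/5))·(6-2·(18/5))·((18/5)+2·6)+(18/5)²·(6-(18/5))²)/(120·6·100000) = 108/1953125 rad
Superposition: θ = Σ θ_i = 22207/250000000 rad ≈ 0.000089 rad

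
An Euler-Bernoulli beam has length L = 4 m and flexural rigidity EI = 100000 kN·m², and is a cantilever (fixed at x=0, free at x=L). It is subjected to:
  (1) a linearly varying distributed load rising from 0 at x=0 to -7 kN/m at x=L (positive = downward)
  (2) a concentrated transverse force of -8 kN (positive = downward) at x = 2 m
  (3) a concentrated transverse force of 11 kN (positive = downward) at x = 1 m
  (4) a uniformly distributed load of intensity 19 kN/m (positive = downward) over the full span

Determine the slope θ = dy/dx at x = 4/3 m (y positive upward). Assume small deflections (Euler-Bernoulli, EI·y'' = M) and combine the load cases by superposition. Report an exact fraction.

θ(4/3) = -46817/48600000 rad

Load 1 — triangular load w₀=-7 kN/m (0→w₀ over full span):
  θ_1 = (w₀Lx²/4-w₀L²x/3-w₀x⁴/(24L))/EI = ((-7)·4·(4/3)²/4-(-7)·4²·(4/3)/3-(-7)·(4/3)⁴/(24·4))/100000 = 1141/3037500 rad
Load 2 — point force P=-8 kN at a=2 m (b=L-a=2):
  θ_2 = -Px(2a-x)/(2EI)  [x≤a] = -(-8)·(4/3)·(2·2-(4/3))/(2·100000) = 4/28125 rad
Load 3 — point force P=11 kN at a=1 m (b=L-a=3):
  θ_3 = -Pa²/(2EI)  [x>a] = -11·1²/(2·100000) = -11/200000 rad
Load 4 — uniform load w=19 kN/m over full span:
  θ_4 = -wx(x²-3Lx+3L²)/(6EI) = -19·(4/3)·((4/3)²-3·4·(4/3)+3·4²)/(6·100000) = -361/253125 rad
Superposition: θ = Σ θ_i = -46817/48600000 rad ≈ -0.000963 rad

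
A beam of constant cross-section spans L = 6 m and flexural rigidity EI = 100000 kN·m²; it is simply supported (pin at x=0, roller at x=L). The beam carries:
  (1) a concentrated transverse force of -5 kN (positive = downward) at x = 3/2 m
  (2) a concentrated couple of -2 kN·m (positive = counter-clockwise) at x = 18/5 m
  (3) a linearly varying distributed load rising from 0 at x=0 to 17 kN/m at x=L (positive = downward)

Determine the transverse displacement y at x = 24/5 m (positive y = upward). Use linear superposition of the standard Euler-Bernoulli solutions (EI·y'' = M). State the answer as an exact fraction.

y(24/5) = -20293137/25000000000 m

Load 1 — point force P=-5 kN at a=3/2 m (b=L-a=9/2):
  y_1 = -Pa(L-x)(2Lx-a²-x²)/(6LEI)  [x>a] = -(-5)·(3/2)·(6-(24/5))·(2·6·(24/5)-(3/2)²-(24/5)²)/(6·6·100000) = 3231/40000000 m
Load 2 — applied couple M₀=-2 kN·m at a=18/5 m (b=L-a=12/5):
  y_2 = (M₀x³/(6L)-M₀(x-a)²/2+C₁x)/EI  [x>a] with C₁=M₀(3b²-L²)/(6L)=26/25 = ((-2)·(24/5)³/(6·6)-(-2)·((24/5)-(18/5))²/2+(26/25)·(24/5))/100000 = 9/3125000 m
Load 3 — triangular load w₀=17 kN/m (0→w₀ over full span):
  y_3 = -w₀x(7L⁴-10L²x²+3x⁴)/(360LEI) = -17·(24/5)·(7·6⁴-10·6²·(24/5)²+3·(24/5)⁴)/(360·6·100000) = -174879/195312500 m
Superposition: y = Σ y_i = -20293137/25000000000 m ≈ -0.000812 m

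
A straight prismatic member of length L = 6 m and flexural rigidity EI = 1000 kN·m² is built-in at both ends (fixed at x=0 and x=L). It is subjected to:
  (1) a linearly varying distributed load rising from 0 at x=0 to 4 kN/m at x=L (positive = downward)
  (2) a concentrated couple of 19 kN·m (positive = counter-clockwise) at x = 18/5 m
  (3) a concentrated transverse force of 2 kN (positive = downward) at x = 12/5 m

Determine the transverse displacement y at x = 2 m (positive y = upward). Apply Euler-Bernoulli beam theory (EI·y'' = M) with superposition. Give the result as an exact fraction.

y(2) = -1798/140625 m

Load 1 — triangular load w₀=4 kN/m (0→w₀ over full span):
  y_1 = -w₀x²(L-x)²(x+2L)/(120LEI) = -4·2²·(6-2)²·(2+2·6)/(120·6·1000) = -28/5625 m
Load 2 — applied couple M₀=19 kN·m at a=18/5 m (b=L-a=12/5):
  y_2 = (R_Ax³/6 - M_Ax²/2)/EI  [x≤a] with R_A=114/25, M_A=152/25 = ((114/25)·2³/6 - (152/25)·2²/2)/1000 = -19/3125 m
Load 3 — point force P=2 kN at a=12/5 m (b=L-a=18/5):
  y_3 = -Pb²x²(3aL-(3a+b)x)/(6L³EI)  [x≤a] = -2·(18/5)²·2²·(3·(12/5)·6-(3·(12/5)+(18/5))·2)/(6·6³·1000) = -27/15625 m
Superposition: y = Σ y_i = -1798/140625 m ≈ -0.012786 m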